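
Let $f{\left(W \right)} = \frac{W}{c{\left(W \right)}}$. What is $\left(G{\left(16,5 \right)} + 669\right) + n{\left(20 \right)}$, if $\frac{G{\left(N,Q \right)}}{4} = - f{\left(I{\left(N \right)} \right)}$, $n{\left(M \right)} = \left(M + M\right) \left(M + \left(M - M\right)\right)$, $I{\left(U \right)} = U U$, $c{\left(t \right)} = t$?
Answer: $1465$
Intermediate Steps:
$I{\left(U \right)} = U^{2}$
$f{\left(W \right)} = 1$ ($f{\left(W \right)} = \frac{W}{W} = 1$)
$n{\left(M \right)} = 2 M^{2}$ ($n{\left(M \right)} = 2 M \left(M + 0\right) = 2 M M = 2 M^{2}$)
$G{\left(N,Q \right)} = -4$ ($G{\left(N,Q \right)} = 4 \left(\left(-1\right) 1\right) = 4 \left(-1\right) = -4$)
$\left(G{\left(16,5 \right)} + 669\right) + n{\left(20 \right)} = \left(-4 + 669\right) + 2 \cdot 20^{2} = 665 + 2 \cdot 400 = 665 + 800 = 1465$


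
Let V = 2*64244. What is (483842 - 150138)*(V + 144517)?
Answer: 91102860520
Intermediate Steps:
V = 128488
(483842 - 150138)*(V + 144517) = (483842 - 150138)*(128488 + 144517) = 333704*273005 = 91102860520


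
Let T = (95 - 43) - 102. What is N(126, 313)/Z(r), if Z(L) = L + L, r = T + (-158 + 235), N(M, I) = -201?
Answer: -67/18 ≈ -3.7222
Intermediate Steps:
T = -50 (T = 52 - 102 = -50)
r = 27 (r = -50 + (-158 + 235) = -50 + 77 = 27)
Z(L) = 2*L
N(126, 313)/Z(r) = -201/(2*27) = -201/54 = -201*1/54 = -67/18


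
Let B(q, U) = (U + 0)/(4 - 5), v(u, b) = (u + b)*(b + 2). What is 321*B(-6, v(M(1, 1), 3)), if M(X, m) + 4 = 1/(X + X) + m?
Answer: -1605/2 ≈ -802.50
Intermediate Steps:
M(X, m) = -4 + m + 1/(2*X) (M(X, m) = -4 + (1/(X + X) + m) = -4 + (1/(2*X) + m) = -4 + (m + 1/(2*X)) = -4 + m + 1/(2*X))
v(u, b) = (2 + b)*(b + u) (v(u, b) = (b + u)*(2 + b) = (2 + b)*(b + u))
B(q, U) = -U (B(q, U) = U/(-1) = U*(-1) = -U)
321*B(-6, v(M(1, 1), 3)) = 321*(-(3**2 + 2*3 + 2*(-4 + 1 + (1/2)/1) + 3*(-4 + 1 + (1/2)/1))) = 321*(-(9 + 6 + 2*(-4 + 1 + (1/2)*1) + 3*(-4 + 1 + (1/2)*1))) = 321*(-(9 + 6 + 2*(-4 + 1 + 1/2) + 3*(-4 + 1 + 1/2))) = 321*(-(9 + 6 + 2*(-5/2) + 3*(-5/2))) = 321*(-(9 + 6 - 5 - 15/2)) = 321*(-1*5/2) = 321*(-5/2) = -1605/2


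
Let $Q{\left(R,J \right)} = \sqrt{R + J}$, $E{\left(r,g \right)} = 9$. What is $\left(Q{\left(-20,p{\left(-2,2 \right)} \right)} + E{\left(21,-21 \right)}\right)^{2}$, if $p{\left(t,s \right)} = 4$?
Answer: $65 + 72 i \approx 65.0 + 72.0 i$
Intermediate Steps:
$Q{\left(R,J \right)} = \sqrt{J + R}$
$\left(Q{\left(-20,p{\left(-2,2 \right)} \right)} + E{\left(21,-21 \right)}\right)^{2} = \left(\sqrt{4 - 20} + 9\right)^{2} = \left(\sqrt{-16} + 9\right)^{2} = \left(4 i + 9\right)^{2} = \left(9 + 4 i\right)^{2}$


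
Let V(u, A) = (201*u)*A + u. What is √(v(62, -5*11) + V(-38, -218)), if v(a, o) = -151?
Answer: √1664895 ≈ 1290.3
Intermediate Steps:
V(u, A) = u + 201*A*u (V(u, A) = 201*A*u + u = u + 201*A*u)
√(v(62, -5*11) + V(-38, -218)) = √(-151 - 38*(1 + 201*(-218))) = √(-151 - 38*(1 - 43818)) = √(-151 - 38*(-43817)) = √(-151 + 1665046) = √1664895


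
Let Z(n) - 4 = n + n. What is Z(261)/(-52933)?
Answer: -526/52933 ≈ -0.0099371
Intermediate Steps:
Z(n) = 4 + 2*n (Z(n) = 4 + (n + n) = 4 + 2*n)
Z(261)/(-52933) = (4 + 2*261)/(-52933) = (4 + 522)*(-1/52933) = 526*(-1/52933) = -526/52933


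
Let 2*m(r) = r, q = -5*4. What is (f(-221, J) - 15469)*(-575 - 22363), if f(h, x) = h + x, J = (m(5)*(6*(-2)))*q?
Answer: 346134420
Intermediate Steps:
q = -20
m(r) = r/2
J = 600 (J = (((½)*5)*(6*(-2)))*(-20) = ((5/2)*(-12))*(-20) = -30*(-20) = 600)
(f(-221, J) - 15469)*(-575 - 22363) = ((-221 + 600) - 15469)*(-575 - 22363) = (379 - 15469)*(-22938) = -15090*(-22938) = 346134420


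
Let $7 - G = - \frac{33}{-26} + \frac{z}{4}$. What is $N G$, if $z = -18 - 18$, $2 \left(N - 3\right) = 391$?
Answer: $\frac{152051}{52} \approx 2924.1$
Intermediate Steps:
$N = \frac{397}{2}$ ($N = 3 + \frac{1}{2} \cdot 391 = 3 + \frac{391}{2} = \frac{397}{2} \approx 198.5$)
$z = -36$ ($z = -18 - 18 = -36$)
$G = \frac{383}{26}$ ($G = 7 - \left(- \frac{33}{-26} - \frac{36}{4}\right) = 7 - \left(\left(-33\right) \left(- \frac{1}{26}\right) - 9\right) = 7 - \left(\frac{33}{26} - 9\right) = 7 - - \frac{201}{26} = 7 + \frac{201}{26} = \frac{383}{26} \approx 14.731$)
$N G = \frac{397}{2} \cdot \frac{383}{26} = \frac{152051}{52}$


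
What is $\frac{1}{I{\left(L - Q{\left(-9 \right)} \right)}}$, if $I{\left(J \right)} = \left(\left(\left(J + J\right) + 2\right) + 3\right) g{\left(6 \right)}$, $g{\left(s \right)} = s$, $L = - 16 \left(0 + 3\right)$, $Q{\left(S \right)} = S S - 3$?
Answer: $- \frac{1}{1482} \approx -0.00067476$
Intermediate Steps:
$Q{\left(S \right)} = -3 + S^{2}$ ($Q{\left(S \right)} = S^{2} - 3 = -3 + S^{2}$)
$L = -48$ ($L = \left(-16\right) 3 = -48$)
$I{\left(J \right)} = 30 + 12 J$ ($I{\left(J \right)} = \left(\left(\left(J + J\right) + 2\right) + 3\right) 6 = \left(\left(2 J + 2\right) + 3\right) 6 = \left(\left(2 + 2 J\right) + 3\right) 6 = \left(5 + 2 J\right) 6 = 30 + 12 J$)
$\frac{1}{I{\left(L - Q{\left(-9 \right)} \right)}} = \frac{1}{30 + 12 \left(-48 - \left(-3 + \left(-9\right)^{2}\right)\right)} = \frac{1}{30 + 12 \left(-48 - \left(-3 + 81\right)\right)} = \frac{1}{30 + 12 \left(-48 - 78\right)} = \frac{1}{30 + 12 \left(-126\right)} = \frac{1}{30 - 1512} = \frac{1}{-1482} = - \frac{1}{1482}$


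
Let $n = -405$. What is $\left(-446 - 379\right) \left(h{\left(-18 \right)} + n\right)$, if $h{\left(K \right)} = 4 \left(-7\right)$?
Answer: $357225$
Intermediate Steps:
$h{\left(K \right)} = -28$
$\left(-446 - 379\right) \left(h{\left(-18 \right)} + n\right) = \left(-446 - 379\right) \left(-28 - 405\right) = \left(-825\right) \left(-433\right) = 357225$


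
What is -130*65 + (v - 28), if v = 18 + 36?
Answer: -8424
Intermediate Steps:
v = 54
-130*65 + (v - 28) = -130*65 + (54 - 28) = -8450 + 26 = -8424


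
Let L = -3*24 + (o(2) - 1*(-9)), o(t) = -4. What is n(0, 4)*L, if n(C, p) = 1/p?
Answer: -67/4 ≈ -16.750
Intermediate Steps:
L = -67 (L = -3*24 + (-4 - 1*(-9)) = -72 + (-4 + 9) = -72 + 5 = -67)
n(0, 4)*L = -67/4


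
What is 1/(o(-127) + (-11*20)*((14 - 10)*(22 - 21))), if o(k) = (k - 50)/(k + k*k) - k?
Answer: -5334/4016561 ≈ -0.0013280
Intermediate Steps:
o(k) = -k + (-50 + k)/(k + k²) (o(k) = (-50 + k)/(k + k²) - k = -k + (-50 + k)/(k + k²))
1/(o(-127) + (-11*20)*((14 - 10)*(22 - 21))) = 1/((-50 - 127 - 1*(-127)² - 1*(-127)³)/((-127)*(1 - 127)) + (-11*20)*((14 - 10)*(22 - 21))) = 1/(-1/127*(-50 - 127 - 1*16129 - 1*(-2048383))/(-126) - 880) = 1/(-1/127*(-1/126)*(-50 - 127 - 16129 + 2048383) - 220*4) = 1/(-1/127*(-1/126)*2032077 - 880) = 1/(677359/5334 - 880) = 1/(-4016561/5334) = -5334/4016561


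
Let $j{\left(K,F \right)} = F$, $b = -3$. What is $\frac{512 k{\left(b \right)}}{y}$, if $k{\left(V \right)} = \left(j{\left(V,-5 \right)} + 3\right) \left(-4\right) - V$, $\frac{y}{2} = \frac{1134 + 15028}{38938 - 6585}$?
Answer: $\frac{45553024}{8081} \approx 5637.1$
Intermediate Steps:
$y = \frac{32324}{32353}$ ($y = 2 \frac{1134 + 15028}{38938 - 6585} = 2 \cdot \frac{16162}{32353} = \frac{32324}{32353} \approx 0.9991$)
$k{\left(V \right)} = 8 - V$ ($k{\left(V \right)} = \left(-5 + 3\right) \left(-4\right) - V = \left(-2\right) \left(-4\right) - V = 8 - V$)
$\frac{512 k{\left(b \right)}}{y} = \frac{512 \left(8 - -3\right)}{\frac{32324}{32353}} = 512 \left(8 + 3\right) \frac{32353}{32324} = 512 \cdot 11 \cdot \frac{32353}{32324} = 5632 \cdot \frac{32353}{32324} = \frac{45553024}{8081}$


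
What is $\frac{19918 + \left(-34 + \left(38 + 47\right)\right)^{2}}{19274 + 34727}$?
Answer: $\frac{22519}{54001} \approx 0.41701$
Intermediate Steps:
$\frac{19918 + \left(-34 + \left(38 + 47\right)\right)^{2}}{19274 + 34727} = \frac{19918 + \left(-34 + 85\right)^{2}}{54001} = \left(19918 + 51^{2}\right) \frac{1}{54001} = \left(19918 + 2601\right) \frac{1}{54001} = 22519 \cdot \frac{1}{54001} = \frac{22519}{54001}$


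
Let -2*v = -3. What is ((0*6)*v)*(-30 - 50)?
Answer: 0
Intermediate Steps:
v = 3/2 (v = -½*(-3) = 3/2 ≈ 1.5000)
((0*6)*v)*(-30 - 50) = ((0*6)*(3/2))*(-30 - 50) = (0*(3/2))*(-80) = 0*(-80) = 0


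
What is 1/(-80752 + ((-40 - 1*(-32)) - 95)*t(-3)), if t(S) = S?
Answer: -1/80443 ≈ -1.2431e-5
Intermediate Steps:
1/(-80752 + ((-40 - 1*(-32)) - 95)*t(-3)) = 1/(-80752 + ((-40 - 1*(-32)) - 95)*(-3)) = 1/(-80752 + ((-40 + 32) - 95)*(-3)) = 1/(-80752 + (-8 - 95)*(-3)) = 1/(-80752 - 103*(-3)) = 1/(-80752 + 309) = 1/(-80443) = -1/80443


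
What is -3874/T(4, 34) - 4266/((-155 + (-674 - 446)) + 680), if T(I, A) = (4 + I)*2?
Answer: -1118387/4760 ≈ -234.96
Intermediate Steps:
T(I, A) = 8 + 2*I
-3874/T(4, 34) - 4266/((-155 + (-674 - 446)) + 680) = -3874/(8 + 2*4) - 4266/((-155 + (-674 - 446)) + 680) = -3874/(8 + 8) - 4266/((-155 - 1120) + 680) = -3874/16 - 4266/(-1275 + 680) = -3874*1/16 - 4266/(-595) = -1937/8 - 4266*(-1/595) = -1937/8 + 4266/595 = -1118387/4760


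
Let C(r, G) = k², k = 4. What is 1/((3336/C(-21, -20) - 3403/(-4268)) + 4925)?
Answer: 4268/21913181 ≈ 0.00019477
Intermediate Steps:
C(r, G) = 16 (C(r, G) = 4² = 16)
1/((3336/C(-21, -20) - 3403/(-4268)) + 4925) = 1/((3336/16 - 3403/(-4268)) + 4925) = 1/((3336*(1/16) - 3403*(-1/4268)) + 4925) = 1/((417/2 + 3403/4268) + 4925) = 1/(893281/4268 + 4925) = 1/(21913181/4268) = 4268/21913181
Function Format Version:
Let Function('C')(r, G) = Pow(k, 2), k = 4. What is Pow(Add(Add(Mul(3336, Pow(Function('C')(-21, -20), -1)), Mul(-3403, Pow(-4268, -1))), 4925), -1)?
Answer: Rational(4268, 21913181) ≈ 0.00019477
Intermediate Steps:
Function('C')(r, G) = 16 (Function('C')(r, G) = Pow(4, 2) = 16)
Pow(Add(Add(Mul(3336, Pow(Function('C')(-21, -20), -1)), Mul(-3403, Pow(-4268, -1))), 4925), -1) = Pow(Add(Add(Mul(3336, Pow(16, -1)), Mul(-3403, Pow(-4268, -1))), 4925), -1) = Pow(Add(Add(Mul(3336, Rational(1, 16)), Mul(-3403, Rational(-1, 4268))), 4925), -1) = Pow(Add(Add(Rational(417, 2), Rational(3403, 4268)), 4925), -1) = Pow(Add(Rational(893281, 4268), 4925), -1) = Pow(Rational(21913181, 4268), -1) = Rational(4268, 21913181)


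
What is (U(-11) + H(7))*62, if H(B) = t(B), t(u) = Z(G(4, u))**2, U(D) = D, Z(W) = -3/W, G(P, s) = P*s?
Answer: -267065/392 ≈ -681.29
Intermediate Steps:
t(u) = 9/(16*u**2) (t(u) = (-3*1/(4*u))**2 = (-3/(4*u))**2 = 9/(16*u**2))
H(B) = 9/(16*B**2)
(U(-11) + H(7))*62 = (-11 + (9/16)/7**2)*62 = (-11 + (9/16)*(1/49))*62 = (-11 + 9/784)*62 = -8615/784*62 = -267065/392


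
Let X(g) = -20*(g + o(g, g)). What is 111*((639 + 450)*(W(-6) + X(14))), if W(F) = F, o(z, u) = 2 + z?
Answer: -73252674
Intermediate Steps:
X(g) = -40 - 40*g (X(g) = -20*(g + (2 + g)) = -20*(2 + 2*g) = -40 - 40*g)
111*((639 + 450)*(W(-6) + X(14))) = 111*((639 + 450)*(-6 + (-40 - 40*14))) = 111*(1089*(-6 + (-40 - 560))) = 111*(1089*(-6 - 600)) = 111*(1089*(-606)) = 111*(-659934) = -73252674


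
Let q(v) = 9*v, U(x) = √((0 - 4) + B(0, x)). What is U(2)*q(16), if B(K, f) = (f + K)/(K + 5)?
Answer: 432*I*√10/5 ≈ 273.22*I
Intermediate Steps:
B(K, f) = (K + f)/(5 + K)
U(x) = √(-4 + x/5) (U(x) = √((0 - 4) + (0 + x)/(5 + 0)) = √(-4 + x/5))
U(2)*q(16) = (√(-100 + 5*2)/5)*(9*16) = (√(-100 + 10)/5)*144 = (√(-90)/5)*144 = ((3*I*√10)/5)*144 = (3*I*√10/5)*144 = 432*I*√10/5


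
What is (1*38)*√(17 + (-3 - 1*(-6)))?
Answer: 76*√5 ≈ 169.94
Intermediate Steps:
(1*38)*√(17 + (-3 - 1*(-6))) = 38*√(17 + (-3 + 6)) = 38*√(17 + 3) = 38*√20 = 38*(2*√5) = 76*√5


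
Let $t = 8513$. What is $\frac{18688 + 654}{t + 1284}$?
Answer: $\frac{19342}{9797} \approx 1.9743$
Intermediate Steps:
$\frac{18688 + 654}{t + 1284} = \frac{18688 + 654}{8513 + 1284} = \frac{19342}{9797}$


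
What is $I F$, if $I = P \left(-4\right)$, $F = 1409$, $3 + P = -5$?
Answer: $45088$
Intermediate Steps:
$P = -8$ ($P = -3 - 5 = -8$)
$I = 32$ ($I = \left(-8\right) \left(-4\right) = 32$)
$I F = 32 \cdot 1409 = 45088$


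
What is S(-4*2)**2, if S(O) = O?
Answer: 64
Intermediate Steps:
S(-4*2)**2 = (-4*2)**2 = (-8)**2 = 64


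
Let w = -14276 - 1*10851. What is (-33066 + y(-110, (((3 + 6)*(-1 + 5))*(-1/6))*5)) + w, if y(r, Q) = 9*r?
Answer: -59183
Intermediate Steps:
w = -25127 (w = -14276 - 10851 = -25127)
(-33066 + y(-110, (((3 + 6)*(-1 + 5))*(-1/6))*5)) + w = (-33066 + 9*(-110)) - 25127 = (-33066 - 990) - 25127 = -34056 - 25127 = -59183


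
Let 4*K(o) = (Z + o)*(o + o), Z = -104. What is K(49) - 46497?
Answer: -95689/2 ≈ -47845.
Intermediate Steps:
K(o) = o*(-104 + o)/2 (K(o) = ((-104 + o)*(o + o))/4 = ((-104 + o)*(2*o))/4 = (2*o*(-104 + o))/4 = o*(-104 + o)/2)
K(49) - 46497 = (½)*49*(-104 + 49) - 46497 = (½)*49*(-55) - 46497 = -2695/2 - 46497 = -95689/2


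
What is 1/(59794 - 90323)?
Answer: -1/30529 ≈ -3.2756e-5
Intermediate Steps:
1/(59794 - 90323) = 1/(-30529) = -1/30529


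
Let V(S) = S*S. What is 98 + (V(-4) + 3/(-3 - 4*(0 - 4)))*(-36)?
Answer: -6322/13 ≈ -486.31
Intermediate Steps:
V(S) = S**2
98 + (V(-4) + 3/(-3 - 4*(0 - 4)))*(-36) = 98 + ((-4)**2 + 3/(-3 - 4*(0 - 4)))*(-36) = 98 + (16 + 3/(-3 - 4*(-4)))*(-36) = 98 + (16 + 3/(-3 + 16))*(-36) = 98 + (16 + 3/13)*(-36) = 98 + (211/13)*(-36) = 98 - 7596/13 = -6322/13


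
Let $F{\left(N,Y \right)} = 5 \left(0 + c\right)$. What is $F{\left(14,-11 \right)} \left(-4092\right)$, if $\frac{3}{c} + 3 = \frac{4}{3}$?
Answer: $36828$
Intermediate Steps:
$c = - \frac{9}{5}$ ($c = \frac{3}{-3 + \frac{4}{3}} = \frac{3}{- \frac{5}{3}} = 3 \left(- \frac{3}{5}\right) = - \frac{9}{5} \approx -1.8$)
$F{\left(N,Y \right)} = -9$ ($F{\left(N,Y \right)} = 5 \left(0 - \frac{9}{5}\right) = 5 \left(- \frac{9}{5}\right) = -9$)
$F{\left(14,-11 \right)} \left(-4092\right) = \left(-9\right) \left(-4092\right) = 36828$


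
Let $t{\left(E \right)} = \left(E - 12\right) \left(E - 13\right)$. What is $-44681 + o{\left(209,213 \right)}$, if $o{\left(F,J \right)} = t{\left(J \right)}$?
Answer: $-4481$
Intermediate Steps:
$t{\left(E \right)} = \left(-13 + E\right) \left(-12 + E\right)$ ($t{\left(E \right)} = \left(-12 + E\right) \left(-13 + E\right) = \left(-13 + E\right) \left(-12 + E\right)$)
$o{\left(F,J \right)} = 156 + J^{2} - 25 J$
$-44681 + o{\left(209,213 \right)} = -44681 + \left(156 + 213^{2} - 5325\right) = -44681 + \left(156 + 45369 - 5325\right) = -44681 + 40200 = -4481$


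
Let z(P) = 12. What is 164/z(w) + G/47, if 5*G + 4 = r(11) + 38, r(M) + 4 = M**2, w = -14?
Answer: 10088/705 ≈ 14.309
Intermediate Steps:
r(M) = -4 + M**2
G = 151/5 (G = -4/5 + ((-4 + 11**2) + 38)/5 = -4/5 + ((-4 + 121) + 38)/5 = -4/5 + (117 + 38)/5 = -4/5 + (1/5)*155 = -4/5 + 31 = 151/5 ≈ 30.200)
164/z(w) + G/47 = 164/12 + (151/5)/47 = 164*(1/12) + (151/5)*(1/47) = 41/3 + 151/235 = 10088/705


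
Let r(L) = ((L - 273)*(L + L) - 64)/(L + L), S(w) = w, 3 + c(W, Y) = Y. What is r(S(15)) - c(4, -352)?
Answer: 1423/15 ≈ 94.867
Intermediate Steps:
c(W, Y) = -3 + Y
r(L) = (-64 + 2*L*(-273 + L))/(2*L) (r(L) = ((-273 + L)*(2*L) - 64)/((2*L)) = (2*L*(-273 + L) - 64)*(1/(2*L)) = (-64 + 2*L*(-273 + L))*(1/(2*L)) = (-64 + 2*L*(-273 + L))/(2*L))
r(S(15)) - c(4, -352) = (-273 + 15 - 32/15) - (-3 - 352) = (-273 + 15 - 32*1/15) - 1*(-355) = (-273 + 15 - 32/15) + 355 = -3902/15 + 355 = 1423/15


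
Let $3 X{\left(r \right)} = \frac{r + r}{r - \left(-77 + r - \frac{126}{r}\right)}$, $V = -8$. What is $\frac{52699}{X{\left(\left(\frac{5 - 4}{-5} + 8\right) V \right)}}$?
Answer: $- \frac{1027367005}{10816} \approx -94986.0$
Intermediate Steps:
$X{\left(r \right)} = \frac{2 r}{3 \left(77 + \frac{126}{r}\right)}$ ($X{\left(r \right)} = \frac{\left(r + r\right) \frac{1}{r - \left(-77 + r - \frac{126}{r}\right)}}{3} = \frac{2 r \frac{1}{r - \left(-77 + r - \frac{126}{r}\right)}}{3} = \frac{2 r \frac{1}{r + \left(77 - r + \frac{126}{r}\right)}}{3} = \frac{2 r \frac{1}{77 + \frac{126}{r}}}{3} = \frac{2 r}{3 \left(77 + \frac{126}{r}\right)}$)
$\frac{52699}{X{\left(\left(\frac{5 - 4}{-5} + 8\right) V \right)}} = \frac{52699}{\frac{2}{21} \left(\left(\frac{5 - 4}{-5} + 8\right) \left(-8\right)\right)^{2} \frac{1}{18 + 11 \left(\frac{5 - 4}{-5} + 8\right) \left(-8\right)}} = \frac{52699}{\frac{2}{21} \left(\left(\left(5 - 4\right) \left(- \frac{1}{5}\right) + 8\right) \left(-8\right)\right)^{2} \frac{1}{18 + 11 \left(\left(5 - 4\right) \left(- \frac{1}{5}\right) + 8\right) \left(-8\right)}} = \frac{52699}{\frac{2}{21} \left(\left(1 \left(- \frac{1}{5}\right) + 8\right) \left(-8\right)\right)^{2} \frac{1}{18 + 11 \left(1 \left(- \frac{1}{5}\right) + 8\right) \left(-8\right)}} = \frac{52699}{\frac{2}{21} \left(\left(- \frac{1}{5} + 8\right) \left(-8\right)\right)^{2} \frac{1}{18 + 11 \left(- \frac{1}{5} + 8\right) \left(-8\right)}} = \frac{52699}{\frac{2}{21} \left(\frac{39}{5} \left(-8\right)\right)^{2} \frac{1}{18 + 11 \cdot \frac{39}{5} \left(-8\right)}} = \frac{52699}{\frac{2}{21} \left(- \frac{312}{5}\right)^{2} \frac{1}{18 + 11 \left(- \frac{312}{5}\right)}} = \frac{52699}{\frac{2}{21} \cdot \frac{97344}{25} \frac{1}{18 - \frac{3432}{5}}} = \frac{52699}{\frac{2}{21} \cdot \frac{97344}{25} \frac{1}{- \frac{3342}{5}}} = \frac{52699}{\frac{2}{21} \cdot \frac{97344}{25} \left(- \frac{5}{3342}\right)} = \frac{52699}{- \frac{10816}{19495}} = 52699 \left(- \frac{19495}{10816}\right) = - \frac{1027367005}{10816}$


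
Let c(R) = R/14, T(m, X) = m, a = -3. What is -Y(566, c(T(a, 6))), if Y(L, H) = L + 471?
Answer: -1037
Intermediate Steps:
c(R) = R/14 (c(R) = R*(1/14) = R/14)
Y(L, H) = 471 + L
-Y(566, c(T(a, 6))) = -(471 + 566) = -1*1037 = -1037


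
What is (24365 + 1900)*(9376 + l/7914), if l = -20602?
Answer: 324727598905/1319 ≈ 2.4619e+8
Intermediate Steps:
(24365 + 1900)*(9376 + l/7914) = (24365 + 1900)*(9376 - 20602/7914) = 26265*(9376 - 20602*1/7914) = 26265*(9376 - 10301/3957) = 26265*(37090531/3957) = 324727598905/1319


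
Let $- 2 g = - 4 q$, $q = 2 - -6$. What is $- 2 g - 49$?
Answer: $-81$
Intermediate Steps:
$q = 8$ ($q = 2 + 6 = 8$)
$g = 16$ ($g = - \frac{\left(-4\right) 8}{2} = \left(- \frac{1}{2}\right) \left(-32\right) = 16$)
$- 2 g - 49 = \left(-2\right) 16 - 49 = -32 - 49 = -81$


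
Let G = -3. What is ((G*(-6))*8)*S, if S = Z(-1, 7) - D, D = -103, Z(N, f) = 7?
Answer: 15840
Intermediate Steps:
S = 110 (S = 7 - 1*(-103) = 7 + 103 = 110)
((G*(-6))*8)*S = (-3*(-6)*8)*110 = (18*8)*110 = 144*110 = 15840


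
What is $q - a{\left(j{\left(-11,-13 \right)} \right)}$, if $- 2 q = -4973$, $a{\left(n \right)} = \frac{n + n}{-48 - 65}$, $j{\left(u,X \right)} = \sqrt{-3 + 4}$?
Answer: $\frac{561953}{226} \approx 2486.5$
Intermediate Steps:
$j{\left(u,X \right)} = 1$ ($j{\left(u,X \right)} = \sqrt{1} = 1$)
$a{\left(n \right)} = - \frac{2 n}{113}$ ($a{\left(n \right)} = \frac{2 n}{-113} = 2 n \left(- \frac{1}{113}\right) = - \frac{2 n}{113}$)
$q = \frac{4973}{2}$ ($q = \left(- \frac{1}{2}\right) \left(-4973\right) = \frac{4973}{2} \approx 2486.5$)
$q - a{\left(j{\left(-11,-13 \right)} \right)} = \frac{4973}{2} - \left(- \frac{2}{113}\right) 1 = \frac{4973}{2} - - \frac{2}{113} = \frac{4973}{2} + \frac{2}{113} = \frac{561953}{226}$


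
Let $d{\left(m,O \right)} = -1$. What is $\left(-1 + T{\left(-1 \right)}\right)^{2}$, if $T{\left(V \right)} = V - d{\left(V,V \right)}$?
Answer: $1$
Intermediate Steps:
$T{\left(V \right)} = 1 + V$ ($T{\left(V \right)} = V - -1 = V + 1 = 1 + V$)
$\left(-1 + T{\left(-1 \right)}\right)^{2} = \left(-1 + \left(1 - 1\right)\right)^{2} = \left(-1 + 0\right)^{2} = \left(-1\right)^{2} = 1$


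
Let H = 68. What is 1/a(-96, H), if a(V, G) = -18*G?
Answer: -1/1224 ≈ -0.00081699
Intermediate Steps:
1/a(-96, H) = 1/(-18*68) = 1/(-1224) = -1/1224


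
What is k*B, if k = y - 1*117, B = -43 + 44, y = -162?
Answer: -279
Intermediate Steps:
B = 1
k = -279 (k = -162 - 1*117 = -162 - 117 = -279)
k*B = -279*1 = -279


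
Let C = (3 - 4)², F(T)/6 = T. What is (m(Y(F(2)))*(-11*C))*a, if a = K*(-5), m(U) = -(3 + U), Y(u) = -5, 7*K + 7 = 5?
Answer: -220/7 ≈ -31.429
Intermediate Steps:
K = -2/7 (K = -1 + (⅐)*5 = -1 + 5/7 = -2/7 ≈ -0.28571)
F(T) = 6*T
C = 1 (C = (-1)² = 1)
m(U) = -3 - U
a = 10/7 (a = -2/7*(-5) = 10/7 ≈ 1.4286)
(m(Y(F(2)))*(-11*C))*a = ((-3 - 1*(-5))*(-11*1))*(10/7) = ((-3 + 5)*(-11))*(10/7) = (2*(-11))*(10/7) = -22*10/7 = -220/7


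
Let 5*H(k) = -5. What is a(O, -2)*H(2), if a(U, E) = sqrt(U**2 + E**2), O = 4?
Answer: -2*sqrt(5) ≈ -4.4721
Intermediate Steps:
a(U, E) = sqrt(E**2 + U**2)
H(k) = -1 (H(k) = (1/5)*(-5) = -1)
a(O, -2)*H(2) = sqrt((-2)**2 + 4**2)*(-1) = sqrt(4 + 16)*(-1) = sqrt(20)*(-1) = (2*sqrt(5))*(-1) = -2*sqrt(5)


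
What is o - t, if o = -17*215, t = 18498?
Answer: -22153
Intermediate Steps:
o = -3655
o - t = -3655 - 1*18498 = -3655 - 18498 = -22153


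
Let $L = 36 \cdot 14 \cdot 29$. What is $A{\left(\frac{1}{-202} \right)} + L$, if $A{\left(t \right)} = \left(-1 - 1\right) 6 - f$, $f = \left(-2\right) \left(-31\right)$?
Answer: $14542$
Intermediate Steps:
$f = 62$
$A{\left(t \right)} = -74$ ($A{\left(t \right)} = \left(-1 - 1\right) 6 - 62 = \left(-2\right) 6 - 62 = -12 - 62 = -74$)
$L = 14616$ ($L = 504 \cdot 29 = 14616$)
$A{\left(\frac{1}{-202} \right)} + L = -74 + 14616 = 14542$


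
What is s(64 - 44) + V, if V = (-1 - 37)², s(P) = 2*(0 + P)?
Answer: 1484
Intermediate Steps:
s(P) = 2*P
V = 1444 (V = (-38)² = 1444)
s(64 - 44) + V = 2*(64 - 44) + 1444 = 2*20 + 1444 = 40 + 1444 = 1484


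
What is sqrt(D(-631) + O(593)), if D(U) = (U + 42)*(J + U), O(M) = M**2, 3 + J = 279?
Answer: 2*sqrt(140186) ≈ 748.83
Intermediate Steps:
J = 276 (J = -3 + 279 = 276)
D(U) = (42 + U)*(276 + U) (D(U) = (U + 42)*(276 + U) = (42 + U)*(276 + U))
sqrt(D(-631) + O(593)) = sqrt((11592 + (-631)**2 + 318*(-631)) + 593**2) = sqrt((11592 + 398161 - 200658) + 351649) = sqrt(209095 + 351649) = sqrt(560744) = 2*sqrt(140186)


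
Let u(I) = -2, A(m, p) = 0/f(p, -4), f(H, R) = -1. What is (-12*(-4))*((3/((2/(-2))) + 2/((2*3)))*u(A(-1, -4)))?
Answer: 256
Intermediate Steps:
A(m, p) = 0 (A(m, p) = 0/(-1) = 0*(-1) = 0)
(-12*(-4))*((3/((2/(-2))) + 2/((2*3)))*u(A(-1, -4))) = (-12*(-4))*((3/((2/(-2))) + 2/((2*3)))*(-2)) = 48*((3/((2*(-½))) + 2/6)*(-2)) = 48*((3/(-1) + 2*(⅙))*(-2)) = 48*((3*(-1) + ⅓)*(-2)) = 48*((-3 + ⅓)*(-2)) = 48*(-8/3*(-2)) = 48*(16/3) = 256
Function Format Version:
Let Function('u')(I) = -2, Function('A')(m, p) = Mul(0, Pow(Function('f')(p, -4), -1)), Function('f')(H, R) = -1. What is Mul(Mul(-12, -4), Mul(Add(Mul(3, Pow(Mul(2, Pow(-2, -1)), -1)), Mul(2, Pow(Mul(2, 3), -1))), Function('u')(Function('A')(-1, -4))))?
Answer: 256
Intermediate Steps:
Function('A')(m, p) = 0 (Function('A')(m, p) = Mul(0, Pow(-1, -1)) = Mul(0, -1) = 0)
Mul(Mul(-12, -4), Mul(Add(Mul(3, Pow(Mul(2, Pow(-2, -1)), -1)), Mul(2, Pow(Mul(2, 3), -1))), Function('u')(Function('A')(-1, -4)))) = Mul(Mul(-12, -4), Mul(Add(Mul(3, Pow(Mul(2, Pow(-2, -1)), -1)), Mul(2, Pow(Mul(2, 3), -1))), -2)) = Mul(48, Mul(Add(Mul(3, Pow(Mul(2, Rational(-1, 2)), -1)), Mul(2, Pow(6, -1))), -2)) = Mul(48, Mul(Add(Mul(3, Pow(-1, -1)), Mul(2, Rational(1, 6))), -2)) = Mul(48, Mul(Add(Mul(3, -1), Rational(1, 3)), -2)) = Mul(48, Mul(Add(-3, Rational(1, 3)), -2)) = Mul(48, Mul(Rational(-8, 3), -2)) = Mul(48, Rational(16, 3)) = 256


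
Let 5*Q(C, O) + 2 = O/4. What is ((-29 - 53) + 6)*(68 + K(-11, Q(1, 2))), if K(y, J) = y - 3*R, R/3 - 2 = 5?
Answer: 456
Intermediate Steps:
R = 21 (R = 6 + 3*5 = 6 + 15 = 21)
Q(C, O) = -⅖ + O/20 (Q(C, O) = -⅖ + (O/4)/5 = -⅖ + O/20)
K(y, J) = -63 + y (K(y, J) = y - 3*21 = y - 63 = -63 + y)
((-29 - 53) + 6)*(68 + K(-11, Q(1, 2))) = ((-29 - 53) + 6)*(68 + (-63 - 11)) = (-82 + 6)*(68 - 74) = -76*(-6) = 456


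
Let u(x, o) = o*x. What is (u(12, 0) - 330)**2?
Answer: 108900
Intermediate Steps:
(u(12, 0) - 330)**2 = (0*12 - 330)**2 = (0 - 330)**2 = (-330)**2 = 108900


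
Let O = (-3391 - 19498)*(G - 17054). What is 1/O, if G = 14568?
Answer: 1/56902054 ≈ 1.7574e-8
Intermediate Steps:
O = 56902054 (O = (-3391 - 19498)*(14568 - 17054) = -22889*(-2486) = 56902054)
1/O = 1/56902054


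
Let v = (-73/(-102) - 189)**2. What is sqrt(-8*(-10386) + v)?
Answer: sqrt(1233279577)/102 ≈ 344.29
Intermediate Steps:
v = 368832025/10404 (v = (-73*(-1/102) - 189)**2 = (73/102 - 189)**2 = (-19205/102)**2 = 368832025/10404 ≈ 35451.)
sqrt(-8*(-10386) + v) = sqrt(-8*(-10386) + 368832025/10404) = sqrt(83088 + 368832025/10404) = sqrt(1233279577/10404) = sqrt(1233279577)/102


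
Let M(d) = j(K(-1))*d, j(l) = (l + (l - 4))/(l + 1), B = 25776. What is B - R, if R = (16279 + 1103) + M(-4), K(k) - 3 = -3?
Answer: 8378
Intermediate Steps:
K(k) = 0 (K(k) = 3 - 3 = 0)
j(l) = (-4 + 2*l)/(1 + l) (j(l) = (l + (-4 + l))/(1 + l) = (-4 + 2*l)/(1 + l))
M(d) = -4*d (M(d) = (2*(-2 + 0)/(1 + 0))*d = (2*(-2)/1)*d = (2*1*(-2))*d = -4*d)
R = 17398 (R = (16279 + 1103) - 4*(-4) = 17382 + 16 = 17398)
B - R = 25776 - 1*17398 = 25776 - 17398 = 8378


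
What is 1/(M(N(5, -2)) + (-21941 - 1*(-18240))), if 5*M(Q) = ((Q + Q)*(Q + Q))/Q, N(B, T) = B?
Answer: -1/3697 ≈ -0.00027049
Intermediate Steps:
M(Q) = 4*Q/5 (M(Q) = (((Q + Q)*(Q + Q))/Q)/5 = (((2*Q)*(2*Q))/Q)/5 = ((4*Q**2)/Q)/5 = (4*Q)/5 = 4*Q/5)
1/(M(N(5, -2)) + (-21941 - 1*(-18240))) = 1/((4/5)*5 + (-21941 - 1*(-18240))) = 1/(4 + (-21941 + 18240)) = 1/(4 - 3701) = 1/(-3697) = -1/3697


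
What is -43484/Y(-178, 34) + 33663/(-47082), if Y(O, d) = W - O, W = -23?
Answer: -97739593/347510 ≈ -281.26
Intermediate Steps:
Y(O, d) = -23 - O
-43484/Y(-178, 34) + 33663/(-47082) = -43484/(-23 - 1*(-178)) + 33663/(-47082) = -43484/(-23 + 178) + 33663*(-1/47082) = -43484/155 - 1603/2242 = -97739593/347510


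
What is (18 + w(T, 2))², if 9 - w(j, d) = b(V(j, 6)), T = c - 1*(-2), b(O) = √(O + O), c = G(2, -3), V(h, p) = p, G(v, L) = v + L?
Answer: 741 - 108*√3 ≈ 553.94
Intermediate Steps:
G(v, L) = L + v
c = -1 (c = -3 + 2 = -1)
b(O) = √2*√O (b(O) = √(2*O) = √2*√O)
T = 1 (T = -1 - 1*(-2) = -1 + 2 = 1)
w(j, d) = 9 - 2*√3 (w(j, d) = 9 - √2*√6 = 9 - 2*√3)
(18 + w(T, 2))² = (18 + (9 - 2*√3))² = (27 - 2*√3)²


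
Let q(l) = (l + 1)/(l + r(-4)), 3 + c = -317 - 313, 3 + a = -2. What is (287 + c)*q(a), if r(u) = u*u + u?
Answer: 1384/7 ≈ 197.71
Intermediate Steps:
a = -5 (a = -3 - 2 = -5)
c = -633 (c = -3 + (-317 - 313) = -3 - 630 = -633)
r(u) = u + u² (r(u) = u² + u = u + u²)
q(l) = (1 + l)/(12 + l) (q(l) = (l + 1)/(l - 4*(1 - 4)) = (1 + l)/(l - 4*(-3)) = (1 + l)/(l + 12) = (1 + l)/(12 + l))
(287 + c)*q(a) = (287 - 633)*((1 - 5)/(12 - 5)) = -346*(-4)/7 = -346*(-4/7) = 1384/7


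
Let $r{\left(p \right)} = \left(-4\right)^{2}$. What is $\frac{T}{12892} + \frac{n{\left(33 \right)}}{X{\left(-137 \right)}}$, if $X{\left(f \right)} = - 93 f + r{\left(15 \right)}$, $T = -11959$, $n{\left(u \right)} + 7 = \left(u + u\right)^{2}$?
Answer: $- \frac{96493655}{164463244} \approx -0.58672$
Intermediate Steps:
$n{\left(u \right)} = -7 + 4 u^{2}$ ($n{\left(u \right)} = -7 + \left(u + u\right)^{2} = -7 + \left(2 u\right)^{2} = -7 + 4 u^{2}$)
$r{\left(p \right)} = 16$
$X{\left(f \right)} = 16 - 93 f$ ($X{\left(f \right)} = - 93 f + 16 = 16 - 93 f$)
$\frac{T}{12892} + \frac{n{\left(33 \right)}}{X{\left(-137 \right)}} = - \frac{11959}{12892} + \frac{-7 + 4 \cdot 33^{2}}{16 - -12741} = \left(-11959\right) \frac{1}{12892} + \frac{-7 + 4 \cdot 1089}{16 + 12741} = - \frac{11959}{12892} + \frac{-7 + 4356}{12757} = - \frac{11959}{12892} + 4349 \cdot \frac{1}{12757} = - \frac{11959}{12892} + \frac{4349}{12757} = - \frac{96493655}{164463244}$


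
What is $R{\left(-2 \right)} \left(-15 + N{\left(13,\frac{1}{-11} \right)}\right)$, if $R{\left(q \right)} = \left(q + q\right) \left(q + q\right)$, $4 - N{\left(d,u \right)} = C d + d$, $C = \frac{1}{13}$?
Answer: $-400$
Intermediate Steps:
$C = \frac{1}{13} \approx 0.076923$
$N{\left(d,u \right)} = 4 - \frac{14 d}{13}$ ($N{\left(d,u \right)} = 4 - \left(\frac{d}{13} + d\right) = 4 - \frac{14 d}{13}$)
$R{\left(q \right)} = 4 q^{2}$ ($R{\left(q \right)} = 2 q 2 q = 4 q^{2}$)
$R{\left(-2 \right)} \left(-15 + N{\left(13,\frac{1}{-11} \right)}\right) = 4 \left(-2\right)^{2} \left(-15 + \left(4 - 14\right)\right) = 4 \cdot 4 \left(-15 + \left(4 - 14\right)\right) = 16 \left(-15 - 10\right) = 16 \left(-25\right) = -400$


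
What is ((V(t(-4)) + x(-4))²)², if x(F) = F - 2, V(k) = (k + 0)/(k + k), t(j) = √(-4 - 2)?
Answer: 14641/16 ≈ 915.06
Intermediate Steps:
t(j) = I*√6 (t(j) = √(-6) = I*√6)
V(k) = ½ (V(k) = k/((2*k)) = k*(1/(2*k)) = ½)
x(F) = -2 + F
((V(t(-4)) + x(-4))²)² = ((½ + (-2 - 4))²)² = ((½ - 6)²)² = ((-11/2)²)² = (121/4)² = 14641/16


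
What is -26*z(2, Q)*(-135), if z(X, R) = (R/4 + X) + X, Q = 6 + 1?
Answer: 40365/2 ≈ 20183.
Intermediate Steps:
Q = 7
z(X, R) = 2*X + R/4 (z(X, R) = (R*(¼) + X) + X = (R/4 + X) + X = (X + R/4) + X = 2*X + R/4)
-26*z(2, Q)*(-135) = -26*(2*2 + (¼)*7)*(-135) = -26*(4 + 7/4)*(-135) = -26*23/4*(-135) = -299/2*(-135) = 40365/2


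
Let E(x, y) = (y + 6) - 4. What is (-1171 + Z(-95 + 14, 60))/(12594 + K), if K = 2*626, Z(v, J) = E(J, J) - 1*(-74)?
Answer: -45/602 ≈ -0.074751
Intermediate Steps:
E(x, y) = 2 + y (E(x, y) = (6 + y) - 4 = 2 + y)
Z(v, J) = 76 + J (Z(v, J) = (2 + J) - 1*(-74) = (2 + J) + 74 = 76 + J)
K = 1252
(-1171 + Z(-95 + 14, 60))/(12594 + K) = (-1171 + (76 + 60))/(12594 + 1252) = (-1171 + 136)/13846 = -1035*1/13846 = -45/602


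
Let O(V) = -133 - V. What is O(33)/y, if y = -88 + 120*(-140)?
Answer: 83/8444 ≈ 0.0098295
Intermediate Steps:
y = -16888 (y = -88 - 16800 = -16888)
O(33)/y = (-133 - 1*33)/(-16888) = (-133 - 33)*(-1/16888) = -166*(-1/16888) = 83/8444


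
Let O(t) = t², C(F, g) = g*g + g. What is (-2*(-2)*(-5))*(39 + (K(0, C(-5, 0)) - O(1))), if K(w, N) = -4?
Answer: -680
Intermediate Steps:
C(F, g) = g + g² (C(F, g) = g² + g = g + g²)
(-2*(-2)*(-5))*(39 + (K(0, C(-5, 0)) - O(1))) = (-2*(-2)*(-5))*(39 + (-4 - 1*1²)) = (4*(-5))*(39 + (-4 - 1*1)) = -20*(39 + (-4 - 1)) = -20*(39 - 5) = -20*34 = -680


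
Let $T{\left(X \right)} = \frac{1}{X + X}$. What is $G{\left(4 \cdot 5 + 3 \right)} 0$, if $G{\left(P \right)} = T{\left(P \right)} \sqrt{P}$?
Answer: $0$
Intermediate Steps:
$T{\left(X \right)} = \frac{1}{2 X}$
$G{\left(P \right)} = \frac{1}{2 \sqrt{P}}$ ($G{\left(P \right)} = \frac{1}{2 P} \sqrt{P} = \frac{1}{2 \sqrt{P}}$)
$G{\left(4 \cdot 5 + 3 \right)} 0 = \frac{1}{2 \sqrt{4 \cdot 5 + 3}} \cdot 0 = \frac{1}{2 \sqrt{20 + 3}} \cdot 0 = \frac{1}{2 \sqrt{23}} \cdot 0 = \frac{\frac{1}{23} \sqrt{23}}{2} \cdot 0 = \frac{\sqrt{23}}{46} \cdot 0 = 0$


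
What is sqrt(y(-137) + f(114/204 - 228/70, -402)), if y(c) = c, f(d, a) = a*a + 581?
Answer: 16*sqrt(633) ≈ 402.55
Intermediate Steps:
f(d, a) = 581 + a**2 (f(d, a) = a**2 + 581 = 581 + a**2)
sqrt(y(-137) + f(114/204 - 228/70, -402)) = sqrt(-137 + (581 + (-402)**2)) = sqrt(-137 + (581 + 161604)) = sqrt(-137 + 162185) = sqrt(162048) = 16*sqrt(633)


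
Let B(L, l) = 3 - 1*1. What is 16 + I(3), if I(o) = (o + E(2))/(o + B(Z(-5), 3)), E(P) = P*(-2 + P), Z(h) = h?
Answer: 83/5 ≈ 16.600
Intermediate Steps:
B(L, l) = 2 (B(L, l) = 3 - 1 = 2)
I(o) = o/(2 + o) (I(o) = (o + 2*(-2 + 2))/(o + 2) = (o + 2*0)/(2 + o) = (o + 0)/(2 + o) = o/(2 + o))
16 + I(3) = 16 + 3/(2 + 3) = 16 + 3/5 = 16 + 3*(⅕) = 16 + ⅗ = 83/5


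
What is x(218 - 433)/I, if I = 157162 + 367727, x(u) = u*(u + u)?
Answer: 92450/524889 ≈ 0.17613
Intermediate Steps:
x(u) = 2*u**2 (x(u) = u*(2*u) = 2*u**2)
I = 524889
x(218 - 433)/I = (2*(218 - 433)**2)/524889 = (2*(-215)**2)*(1/524889) = (2*46225)*(1/524889) = 92450*(1/524889) = 92450/524889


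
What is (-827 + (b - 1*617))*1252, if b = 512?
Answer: -1166864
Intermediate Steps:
(-827 + (b - 1*617))*1252 = (-827 + (512 - 1*617))*1252 = (-827 + (512 - 617))*1252 = (-827 - 105)*1252 = -932*1252 = -1166864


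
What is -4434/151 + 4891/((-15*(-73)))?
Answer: -56393/2265 ≈ -24.898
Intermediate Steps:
-4434/151 + 4891/((-15*(-73))) = -4434*1/151 + 4891/1095 = -4434/151 + 4891*(1/1095) = -4434/151 + 67/15 = -56393/2265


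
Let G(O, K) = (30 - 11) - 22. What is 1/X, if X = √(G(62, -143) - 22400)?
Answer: -I*√22403/22403 ≈ -0.0066811*I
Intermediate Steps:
G(O, K) = -3 (G(O, K) = 19 - 22 = -3)
X = I*√22403 (X = √(-3 - 22400) = √(-22403) = I*√22403 ≈ 149.68*I)
1/X = 1/(I*√22403) = -I*√22403/22403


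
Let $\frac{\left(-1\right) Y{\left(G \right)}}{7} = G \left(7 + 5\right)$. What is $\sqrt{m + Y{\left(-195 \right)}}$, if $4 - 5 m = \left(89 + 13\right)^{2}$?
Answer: $10 \sqrt{143} \approx 119.58$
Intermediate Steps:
$m = -2080$ ($m = \frac{4}{5} - \frac{\left(89 + 13\right)^{2}}{5} = \frac{4}{5} - \frac{102^{2}}{5} = \frac{4}{5} - \frac{10404}{5} = -2080$)
$Y{\left(G \right)} = - 84 G$ ($Y{\left(G \right)} = - 7 G \left(7 + 5\right) = - 7 G 12 = - 7 \cdot 12 G = - 84 G$)
$\sqrt{m + Y{\left(-195 \right)}} = \sqrt{-2080 - -16380} = \sqrt{-2080 + 16380} = \sqrt{14300} = 10 \sqrt{143}$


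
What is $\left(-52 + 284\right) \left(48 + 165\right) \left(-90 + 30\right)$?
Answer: $-2964960$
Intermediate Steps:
$\left(-52 + 284\right) \left(48 + 165\right) \left(-90 + 30\right) = 232 \cdot 213 \left(-60\right) = 232 \left(-12780\right) = -2964960$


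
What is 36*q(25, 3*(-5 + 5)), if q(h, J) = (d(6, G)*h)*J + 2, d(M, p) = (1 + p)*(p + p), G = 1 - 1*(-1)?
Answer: 72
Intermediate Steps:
G = 2 (G = 1 + 1 = 2)
d(M, p) = 2*p*(1 + p) (d(M, p) = (1 + p)*(2*p) = 2*p*(1 + p))
q(h, J) = 2 + 12*J*h (q(h, J) = ((2*2*(1 + 2))*h)*J + 2 = ((2*2*3)*h)*J + 2 = (12*h)*J + 2 = 12*J*h + 2 = 2 + 12*J*h)
36*q(25, 3*(-5 + 5)) = 36*(2 + 12*(3*(-5 + 5))*25) = 36*(2 + 12*(3*0)*25) = 36*(2 + 12*0*25) = 36*(2 + 0) = 36*2 = 72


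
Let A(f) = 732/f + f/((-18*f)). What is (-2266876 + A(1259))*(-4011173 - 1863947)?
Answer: 150908132551232200/11331 ≈ 1.3318e+13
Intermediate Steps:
A(f) = -1/18 + 732/f (A(f) = 732/f + f*(-1/(18*f)) = 732/f - 1/18 = -1/18 + 732/f)
(-2266876 + A(1259))*(-4011173 - 1863947) = (-2266876 + (1/18)*(13176 - 1*1259)/1259)*(-4011173 - 1863947) = (-2266876 + (1/18)*(1/1259)*(13176 - 1259))*(-5875120) = (-2266876 + (1/18)*(1/1259)*11917)*(-5875120) = (-2266876 + 11917/22662)*(-5875120) = -51371931995/22662*(-5875120) = 150908132551232200/11331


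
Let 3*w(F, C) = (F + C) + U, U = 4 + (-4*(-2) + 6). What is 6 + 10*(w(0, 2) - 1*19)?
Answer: -352/3 ≈ -117.33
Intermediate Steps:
U = 18 (U = 4 + (8 + 6) = 4 + 14 = 18)
w(F, C) = 6 + C/3 + F/3 (w(F, C) = ((F + C) + 18)/3 = ((C + F) + 18)/3 = (18 + C + F)/3 = 6 + C/3 + F/3)
6 + 10*(w(0, 2) - 1*19) = 6 + 10*((6 + (⅓)*2 + (⅓)*0) - 1*19) = 6 + 10*((6 + ⅔ + 0) - 19) = 6 + 10*(20/3 - 19) = 6 + 10*(-37/3) = 6 - 370/3 = -352/3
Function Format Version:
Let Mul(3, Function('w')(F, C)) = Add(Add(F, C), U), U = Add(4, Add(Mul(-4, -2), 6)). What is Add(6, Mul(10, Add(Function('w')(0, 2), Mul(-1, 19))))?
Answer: Rational(-352, 3) ≈ -117.33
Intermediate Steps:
U = 18 (U = Add(4, Add(8, 6)) = Add(4, 14) = 18)
Function('w')(F, C) = Add(6, Mul(Rational(1, 3), C), Mul(Rational(1, 3), F)) (Function('w')(F, C) = Mul(Rational(1, 3), Add(Add(F, C), 18)) = Mul(Rational(1, 3), Add(Add(C, F), 18)) = Mul(Rational(1, 3), Add(18, C, F)) = Add(6, Mul(Rational(1, 3), C), Mul(Rational(1, 3), F)))
Add(6, Mul(10, Add(Function('w')(0, 2), Mul(-1, 19)))) = Add(6, Mul(10, Add(Add(6, Mul(Rational(1, 3), 2), Mul(Rational(1, 3), 0)), Mul(-1, 19)))) = Add(6, Mul(10, Add(Add(6, Rational(2, 3), 0), -19))) = Add(6, Mul(10, Add(Rational(20, 3), -19))) = Add(6, Mul(10, Rational(-37, 3))) = Add(6, Rational(-370, 3)) = Rational(-352, 3)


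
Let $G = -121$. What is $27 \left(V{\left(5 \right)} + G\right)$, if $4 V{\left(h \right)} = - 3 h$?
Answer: $- \frac{13473}{4} \approx -3368.3$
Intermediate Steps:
$V{\left(h \right)} = - \frac{3 h}{4}$ ($V{\left(h \right)} = \frac{\left(-3\right) h}{4} = - \frac{3 h}{4}$)
$27 \left(V{\left(5 \right)} + G\right) = 27 \left(\left(- \frac{3}{4}\right) 5 - 121\right) = 27 \left(- \frac{15}{4} - 121\right) = 27 \left(- \frac{499}{4}\right) = - \frac{13473}{4}$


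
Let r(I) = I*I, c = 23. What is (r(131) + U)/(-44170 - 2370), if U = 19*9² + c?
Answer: -18723/46540 ≈ -0.40230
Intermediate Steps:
r(I) = I²
U = 1562 (U = 19*9² + 23 = 19*81 + 23 = 1539 + 23 = 1562)
(r(131) + U)/(-44170 - 2370) = (131² + 1562)/(-44170 - 2370) = (17161 + 1562)/(-46540) = 18723*(-1/46540) = -18723/46540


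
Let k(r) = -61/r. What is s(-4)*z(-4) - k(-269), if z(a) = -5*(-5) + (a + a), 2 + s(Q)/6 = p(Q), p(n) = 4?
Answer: 54815/269 ≈ 203.77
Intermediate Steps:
s(Q) = 12 (s(Q) = -12 + 6*4 = -12 + 24 = 12)
z(a) = 25 + 2*a
s(-4)*z(-4) - k(-269) = 12*(25 + 2*(-4)) - (-61)/(-269) = 12*(25 - 8) - (-61)*(-1)/269 = 12*17 - 1*61/269 = 204 - 61/269 = 54815/269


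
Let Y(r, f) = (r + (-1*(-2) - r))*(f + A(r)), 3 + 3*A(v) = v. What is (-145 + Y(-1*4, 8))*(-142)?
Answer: 56942/3 ≈ 18981.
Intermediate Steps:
A(v) = -1 + v/3
Y(r, f) = -2 + 2*f + 2*r/3 (Y(r, f) = (r + (-1*(-2) - r))*(f + (-1 + r/3)) = (r + (2 - r))*(-1 + f + r/3) = 2*(-1 + f + r/3) = -2 + 2*f + 2*r/3)
(-145 + Y(-1*4, 8))*(-142) = (-145 + (-2 + 2*8 + 2*(-1*4)/3))*(-142) = (-145 + (-2 + 16 + (⅔)*(-4)))*(-142) = (-145 + (-2 + 16 - 8/3))*(-142) = (-145 + 34/3)*(-142) = -401/3*(-142) = 56942/3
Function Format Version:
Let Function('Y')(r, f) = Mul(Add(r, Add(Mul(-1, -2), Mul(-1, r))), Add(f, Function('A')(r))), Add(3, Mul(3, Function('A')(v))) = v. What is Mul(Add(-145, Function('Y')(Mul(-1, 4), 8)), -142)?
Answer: Rational(56942, 3) ≈ 18981.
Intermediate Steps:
Function('A')(v) = Add(-1, Mul(Rational(1, 3), v))
Function('Y')(r, f) = Add(-2, Mul(2, f), Mul(Rational(2, 3), r)) (Function('Y')(r, f) = Mul(Add(r, Add(Mul(-1, -2), Mul(-1, r))), Add(f, Add(-1, Mul(Rational(1, 3), r)))) = Mul(Add(r, Add(2, Mul(-1, r))), Add(-1, f, Mul(Rational(1, 3), r))) = Mul(2, Add(-1, f, Mul(Rational(1, 3), r))) = Add(-2, Mul(2, f), Mul(Rational(2, 3), r)))
Mul(Add(-145, Function('Y')(Mul(-1, 4), 8)), -142) = Mul(Add(-145, Add(-2, Mul(2, 8), Mul(Rational(2, 3), Mul(-1, 4)))), -142) = Mul(Add(-145, Add(-2, 16, Mul(Rational(2, 3), -4))), -142) = Mul(Add(-145, Add(-2, 16, Rational(-8, 3))), -142) = Mul(Add(-145, Rational(34, 3)), -142) = Mul(Rational(-401, 3), -142) = Rational(56942, 3)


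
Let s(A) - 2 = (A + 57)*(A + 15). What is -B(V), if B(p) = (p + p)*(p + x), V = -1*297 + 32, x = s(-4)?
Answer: 169600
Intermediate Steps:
s(A) = 2 + (15 + A)*(57 + A) (s(A) = 2 + (A + 57)*(A + 15) = 2 + (57 + A)*(15 + A) = 2 + (15 + A)*(57 + A))
x = 585 (x = 857 + (-4)² + 72*(-4) = 857 + 16 - 288 = 585)
V = -265 (V = -297 + 32 = -265)
B(p) = 2*p*(585 + p) (B(p) = (p + p)*(p + 585) = (2*p)*(585 + p) = 2*p*(585 + p))
-B(V) = -2*(-265)*(585 - 265) = -2*(-265)*320 = -1*(-169600) = 169600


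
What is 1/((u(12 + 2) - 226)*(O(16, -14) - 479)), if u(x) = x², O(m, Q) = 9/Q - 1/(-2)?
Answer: 7/100620 ≈ 6.9569e-5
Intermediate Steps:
O(m, Q) = ½ + 9/Q (O(m, Q) = 9/Q - 1*(-½) = 9/Q + ½ = ½ + 9/Q)
1/((u(12 + 2) - 226)*(O(16, -14) - 479)) = 1/(((12 + 2)² - 226)*((½)*(18 - 14)/(-14) - 479)) = 1/((14² - 226)*((½)*(-1/14)*4 - 479)) = 1/((196 - 226)*(-⅐ - 479)) = 1/(-30*(-3354/7)) = 1/(100620/7) = 7/100620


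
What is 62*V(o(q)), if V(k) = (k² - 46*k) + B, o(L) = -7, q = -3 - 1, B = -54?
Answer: 19654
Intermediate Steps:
q = -4
V(k) = -54 + k² - 46*k (V(k) = (k² - 46*k) - 54 = -54 + k² - 46*k)
62*V(o(q)) = 62*(-54 + (-7)² - 46*(-7)) = 62*(-54 + 49 + 322) = 62*317 = 19654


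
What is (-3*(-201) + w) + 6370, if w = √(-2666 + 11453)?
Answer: 6973 + √8787 ≈ 7066.7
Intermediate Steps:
w = √8787 ≈ 93.739
(-3*(-201) + w) + 6370 = (-3*(-201) + √8787) + 6370 = (603 + √8787) + 6370 = 6973 + √8787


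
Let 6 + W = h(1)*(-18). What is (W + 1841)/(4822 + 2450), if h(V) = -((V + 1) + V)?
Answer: 1889/7272 ≈ 0.25976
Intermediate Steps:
h(V) = -1 - 2*V (h(V) = -((1 + V) + V) = -(1 + 2*V) = -1 - 2*V)
W = 48 (W = -6 + (-1 - 2*1)*(-18) = -6 + (-1 - 2)*(-18) = -6 - 3*(-18) = -6 + 54 = 48)
(W + 1841)/(4822 + 2450) = (48 + 1841)/(4822 + 2450) = 1889/7272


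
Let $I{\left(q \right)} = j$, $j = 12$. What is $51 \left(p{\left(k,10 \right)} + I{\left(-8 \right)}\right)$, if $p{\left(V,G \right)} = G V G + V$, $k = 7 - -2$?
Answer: $46971$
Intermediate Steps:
$I{\left(q \right)} = 12$
$k = 9$ ($k = 7 + 2 = 9$)
$p{\left(V,G \right)} = V + V G^{2}$ ($p{\left(V,G \right)} = V G^{2} + V = V + V G^{2}$)
$51 \left(p{\left(k,10 \right)} + I{\left(-8 \right)}\right) = 51 \left(9 \left(1 + 10^{2}\right) + 12\right) = 51 \left(9 \left(1 + 100\right) + 12\right) = 51 \left(9 \cdot 101 + 12\right) = 51 \left(909 + 12\right) = 51 \cdot 921 = 46971$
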